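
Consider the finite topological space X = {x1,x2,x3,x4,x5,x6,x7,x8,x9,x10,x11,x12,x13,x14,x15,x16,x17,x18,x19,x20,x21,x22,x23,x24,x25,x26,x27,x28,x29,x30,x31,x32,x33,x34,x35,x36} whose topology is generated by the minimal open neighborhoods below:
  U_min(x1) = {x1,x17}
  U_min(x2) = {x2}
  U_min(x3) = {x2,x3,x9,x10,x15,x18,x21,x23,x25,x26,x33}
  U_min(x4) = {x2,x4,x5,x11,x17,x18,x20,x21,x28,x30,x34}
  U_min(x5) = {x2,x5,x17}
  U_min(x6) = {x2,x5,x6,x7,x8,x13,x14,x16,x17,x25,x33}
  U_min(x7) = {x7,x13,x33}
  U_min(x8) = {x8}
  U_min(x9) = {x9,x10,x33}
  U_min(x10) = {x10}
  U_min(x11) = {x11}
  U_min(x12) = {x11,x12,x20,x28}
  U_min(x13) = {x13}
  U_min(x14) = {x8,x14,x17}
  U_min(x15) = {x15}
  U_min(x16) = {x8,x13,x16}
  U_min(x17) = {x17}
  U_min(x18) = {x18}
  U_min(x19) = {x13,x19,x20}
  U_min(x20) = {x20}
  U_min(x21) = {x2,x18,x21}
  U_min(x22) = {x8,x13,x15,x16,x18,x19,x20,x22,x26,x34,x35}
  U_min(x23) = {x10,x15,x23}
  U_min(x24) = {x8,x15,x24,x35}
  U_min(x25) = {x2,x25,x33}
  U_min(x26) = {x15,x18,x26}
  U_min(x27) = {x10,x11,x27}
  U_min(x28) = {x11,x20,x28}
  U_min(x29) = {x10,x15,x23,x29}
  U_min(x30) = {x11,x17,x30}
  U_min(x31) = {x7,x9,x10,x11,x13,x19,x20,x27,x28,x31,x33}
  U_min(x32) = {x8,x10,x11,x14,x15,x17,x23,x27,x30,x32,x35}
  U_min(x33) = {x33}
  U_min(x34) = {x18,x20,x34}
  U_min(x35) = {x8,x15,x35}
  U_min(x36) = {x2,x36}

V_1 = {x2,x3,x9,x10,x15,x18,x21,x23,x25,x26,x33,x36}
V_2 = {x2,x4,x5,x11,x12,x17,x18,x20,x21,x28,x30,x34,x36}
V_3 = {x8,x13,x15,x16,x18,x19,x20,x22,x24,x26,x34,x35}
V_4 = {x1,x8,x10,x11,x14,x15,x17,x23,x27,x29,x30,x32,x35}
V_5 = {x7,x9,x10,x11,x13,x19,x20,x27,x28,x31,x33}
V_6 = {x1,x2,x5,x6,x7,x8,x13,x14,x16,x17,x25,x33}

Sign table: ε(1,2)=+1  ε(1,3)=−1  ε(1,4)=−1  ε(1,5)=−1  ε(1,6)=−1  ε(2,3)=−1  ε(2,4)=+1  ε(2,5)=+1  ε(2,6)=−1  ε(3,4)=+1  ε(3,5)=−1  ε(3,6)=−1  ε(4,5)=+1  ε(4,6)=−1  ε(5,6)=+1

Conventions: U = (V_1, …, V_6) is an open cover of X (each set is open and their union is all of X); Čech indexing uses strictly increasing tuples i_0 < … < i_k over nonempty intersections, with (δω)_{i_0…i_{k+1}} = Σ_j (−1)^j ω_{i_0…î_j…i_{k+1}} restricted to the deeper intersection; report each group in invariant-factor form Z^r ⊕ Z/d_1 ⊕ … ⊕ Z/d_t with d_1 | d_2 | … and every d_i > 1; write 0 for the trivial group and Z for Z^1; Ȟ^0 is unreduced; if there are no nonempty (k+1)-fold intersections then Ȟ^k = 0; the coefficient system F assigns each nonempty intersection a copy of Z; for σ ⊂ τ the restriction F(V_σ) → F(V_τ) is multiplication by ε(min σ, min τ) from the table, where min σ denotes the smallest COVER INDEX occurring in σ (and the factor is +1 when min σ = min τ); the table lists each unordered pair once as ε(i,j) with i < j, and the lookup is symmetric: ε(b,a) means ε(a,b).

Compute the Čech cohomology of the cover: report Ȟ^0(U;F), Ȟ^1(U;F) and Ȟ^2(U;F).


nerve of the cover:
  V12={x2,x18,x21,x36} V13={x15,x18,x26} V14={x10,x15,x23} V15={x9,x10,x33} V16={x2,x25,x33} V23={x18,x20,x34} V24={x11,x17,x30} V25={x11,x20,x28} V26={x2,x5,x17} V34={x8,x15,x35} V35={x13,x19,x20} V36={x8,x13,x16} V45={x10,x11,x27} V46={x1,x8,x14,x17} V56={x7,x13,x33}
  V123={x18} V126={x2} V134={x15} V145={x10} V156={x33} V235={x20} V245={x11} V246={x17} V346={x8} V356={x13}
C dims 6,15,10; δ0: rk 6, SNF 1^5·2; δ1: rk 9, SNF 1^9
Ȟ^0 = (6 − 6) − 0 = 0, so Ȟ^0 ≅ 0
Ȟ^1 = (15 − 9) − 6 = 0 plus torsion [2], so Ȟ^1 ≅ Z/2
Ȟ^2 = (10 − 0) − 9 = 1, so Ȟ^2 ≅ Z

Ȟ^0 ≅ 0, Ȟ^1 ≅ Z/2, Ȟ^2 ≅ Z


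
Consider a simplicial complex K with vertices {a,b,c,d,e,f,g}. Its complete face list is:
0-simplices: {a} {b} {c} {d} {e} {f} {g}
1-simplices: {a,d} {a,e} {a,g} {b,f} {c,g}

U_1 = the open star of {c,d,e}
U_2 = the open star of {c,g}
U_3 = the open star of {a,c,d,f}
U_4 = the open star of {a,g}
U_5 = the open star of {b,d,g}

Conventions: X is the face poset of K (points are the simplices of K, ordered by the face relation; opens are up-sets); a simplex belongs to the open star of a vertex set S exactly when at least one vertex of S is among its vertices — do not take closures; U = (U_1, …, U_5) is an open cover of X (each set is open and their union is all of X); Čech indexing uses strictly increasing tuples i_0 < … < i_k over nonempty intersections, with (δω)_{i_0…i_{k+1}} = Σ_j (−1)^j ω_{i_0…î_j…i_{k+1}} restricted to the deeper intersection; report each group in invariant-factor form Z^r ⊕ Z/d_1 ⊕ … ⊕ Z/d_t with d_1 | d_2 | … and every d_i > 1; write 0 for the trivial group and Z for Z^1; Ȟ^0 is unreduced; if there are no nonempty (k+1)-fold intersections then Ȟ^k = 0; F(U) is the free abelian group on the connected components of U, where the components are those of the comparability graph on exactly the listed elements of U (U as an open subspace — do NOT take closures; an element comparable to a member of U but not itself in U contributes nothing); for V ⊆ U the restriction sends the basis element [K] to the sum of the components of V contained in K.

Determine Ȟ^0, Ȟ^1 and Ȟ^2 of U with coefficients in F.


nonempty intersections:
  U1={{c},{d},{e},{a,d},{a,e},{c,g}} U2={{c},{g},{a,g},{c,g}} U3={{a},{c},{d},{f},{a,d},{a,e},{a,g},{b,f},{c,g}} U4={{a},{g},{a,d},{a,e},{a,g},{c,g}} U5={{b},{d},{g},{a,d},{a,g},{b,f},{c,g}}
  U12={{c},{c,g}} U13={{c},{d},{a,d},{a,e},{c,g}} U14={{a,d},{a,e},{c,g}} U15={{d},{a,d},{c,g}} U23={{c},{a,g},{c,g}} U24={{g},{a,g},{c,g}} U25={{g},{a,g},{c,g}} U34={{a},{a,d},{a,e},{a,g},{c,g}} U35={{d},{a,d},{a,g},{b,f},{c,g}} U45={{g},{a,d},{a,g},{c,g}}
  U123={{c},{c,g}} U124={{c,g}} U125={{c,g}} U134={{a,d},{a,e},{c,g}} U135={{d},{a,d},{c,g}} U145={{a,d},{c,g}} U234={{a,g},{c,g}} U235={{a,g},{c,g}} U245={{g},{a,g},{c,g}} U345={{a,d},{a,g},{c,g}}
  U1234={{c,g}} U1235={{c,g}} U1245={{c,g}} U1345={{a,d},{c,g}} U2345={{a,g},{c,g}}
  U12345={{c,g}}
components per intersection:
  U1: {{c},{c,g}} {{d},{a,d}} {{e},{a,e}}
  U2: {{c},{g},{a,g},{c,g}}
  U3: {{a},{d},{a,d},{a,e},{a,g}} {{c},{c,g}} {{f},{b,f}}
  U4: {{a},{g},{a,d},{a,e},{a,g},{c,g}}
  U5: {{b},{b,f}} {{d},{a,d}} {{g},{a,g},{c,g}}
  U12: {{c},{c,g}}
  U13: {{c},{c,g}} {{d},{a,d}} {{a,e}}
  U14: {{a,d}} {{a,e}} {{c,g}}
  U15: {{d},{a,d}} {{c,g}}
  U23: {{c},{c,g}} {{a,g}}
  U24: {{g},{a,g},{c,g}}
  U25: {{g},{a,g},{c,g}}
  U34: {{a},{a,d},{a,e},{a,g}} {{c,g}}
  U35: {{d},{a,d}} {{a,g}} {{b,f}} {{c,g}}
  U45: {{g},{a,g},{c,g}} {{a,d}}
  U123: {{c},{c,g}}
  U124: {{c,g}}
  U125: {{c,g}}
  U134: {{a,d}} {{a,e}} {{c,g}}
  U135: {{d},{a,d}} {{c,g}}
  U145: {{a,d}} {{c,g}}
  U234: {{a,g}} {{c,g}}
  U235: {{a,g}} {{c,g}}
  U245: {{g},{a,g},{c,g}}
  U345: {{a,d}} {{a,g}} {{c,g}}
  U1234: {{c,g}}
  U1235: {{c,g}}
  U1245: {{c,g}}
  U1345: {{a,d}} {{c,g}}
  U2345: {{a,g}} {{c,g}}
  U12345: {{c,g}}
C dims 11,21,18,7; δ0: rk 9, SNF 1^9; δ1: rk 12, SNF 1^12; δ2: rk 6, SNF 1^6
Ȟ^0: (11−9)−0=2 ⇒ Z^2
Ȟ^1: (21−12)−9=0 ⇒ 0
Ȟ^2: (18−6)−12=0 ⇒ 0

Ȟ^0 ≅ Z^2, Ȟ^1 ≅ 0, Ȟ^2 ≅ 0


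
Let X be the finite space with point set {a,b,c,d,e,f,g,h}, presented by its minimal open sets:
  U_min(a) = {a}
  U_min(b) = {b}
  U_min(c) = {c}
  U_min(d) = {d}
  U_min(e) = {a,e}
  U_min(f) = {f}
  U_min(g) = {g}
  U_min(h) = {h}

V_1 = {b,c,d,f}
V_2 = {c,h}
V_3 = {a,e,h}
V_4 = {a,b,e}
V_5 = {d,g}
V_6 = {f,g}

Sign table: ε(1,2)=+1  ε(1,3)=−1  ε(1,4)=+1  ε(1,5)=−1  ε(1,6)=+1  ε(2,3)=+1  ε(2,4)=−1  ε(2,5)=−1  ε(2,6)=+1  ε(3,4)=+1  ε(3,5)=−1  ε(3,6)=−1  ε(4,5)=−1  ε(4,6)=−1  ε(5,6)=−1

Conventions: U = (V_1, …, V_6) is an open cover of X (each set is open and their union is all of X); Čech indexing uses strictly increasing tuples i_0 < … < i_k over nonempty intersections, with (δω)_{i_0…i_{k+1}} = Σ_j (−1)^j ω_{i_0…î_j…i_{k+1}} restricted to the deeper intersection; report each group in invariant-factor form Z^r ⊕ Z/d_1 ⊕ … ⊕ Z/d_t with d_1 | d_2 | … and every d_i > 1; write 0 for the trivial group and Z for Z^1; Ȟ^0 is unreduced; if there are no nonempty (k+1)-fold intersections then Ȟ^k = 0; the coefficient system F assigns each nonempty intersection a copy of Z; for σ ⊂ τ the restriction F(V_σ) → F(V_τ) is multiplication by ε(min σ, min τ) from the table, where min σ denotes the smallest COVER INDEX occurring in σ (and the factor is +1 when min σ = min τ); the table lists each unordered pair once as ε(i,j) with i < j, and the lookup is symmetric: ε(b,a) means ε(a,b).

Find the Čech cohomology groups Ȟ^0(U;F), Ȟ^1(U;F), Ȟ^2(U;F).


Ȟ^0(U;F) ≅ Z, Ȟ^1(U;F) ≅ Z^2 and Ȟ^2(U;F) ≅ 0

nonempty overlaps:
  V12={c} V14={b} V15={d} V16={f} V23={h} V34={a,e} V56={g}
C dims 6,7; δ0: rk 5, SNF 1^5
degree 0: 6−5−0 = 1 → Ȟ^0 ≅ Z
degree 1: 7−0−5 = 2 → Ȟ^1 ≅ Z^2
degree 2: 0−0−0 = 0 → Ȟ^2 ≅ 0


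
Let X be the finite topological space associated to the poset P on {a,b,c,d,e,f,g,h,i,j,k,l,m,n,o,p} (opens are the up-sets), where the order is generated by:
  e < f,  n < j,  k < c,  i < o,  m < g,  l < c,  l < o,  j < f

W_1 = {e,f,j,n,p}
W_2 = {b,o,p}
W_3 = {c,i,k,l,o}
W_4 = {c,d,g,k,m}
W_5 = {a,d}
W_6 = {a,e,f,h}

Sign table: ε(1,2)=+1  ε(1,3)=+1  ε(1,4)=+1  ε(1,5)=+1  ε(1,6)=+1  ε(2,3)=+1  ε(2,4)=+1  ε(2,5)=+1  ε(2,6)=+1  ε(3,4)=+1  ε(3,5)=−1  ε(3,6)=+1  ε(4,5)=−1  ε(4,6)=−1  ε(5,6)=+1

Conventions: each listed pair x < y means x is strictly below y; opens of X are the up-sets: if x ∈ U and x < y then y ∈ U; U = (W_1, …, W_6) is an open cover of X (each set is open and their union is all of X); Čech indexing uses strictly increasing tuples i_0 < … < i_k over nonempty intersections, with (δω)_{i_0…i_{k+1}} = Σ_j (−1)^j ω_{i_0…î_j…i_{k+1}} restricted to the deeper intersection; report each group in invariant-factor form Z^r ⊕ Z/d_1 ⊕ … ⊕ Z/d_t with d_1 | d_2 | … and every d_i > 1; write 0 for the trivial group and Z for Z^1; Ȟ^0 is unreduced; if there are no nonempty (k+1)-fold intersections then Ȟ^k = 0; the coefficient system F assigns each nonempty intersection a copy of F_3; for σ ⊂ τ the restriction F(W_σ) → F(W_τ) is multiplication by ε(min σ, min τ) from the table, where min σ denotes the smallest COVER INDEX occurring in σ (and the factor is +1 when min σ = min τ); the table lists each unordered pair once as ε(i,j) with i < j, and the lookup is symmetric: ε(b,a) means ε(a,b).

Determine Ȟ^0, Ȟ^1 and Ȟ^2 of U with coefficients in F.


nonempty intersections:
  W12={p} W16={e,f} W23={o} W34={c,k} W45={d} W56={a}
C dims 6,6; δ0: rk_F3 6
Ȟ^0: (6−6)−0=0 ⇒ 0
Ȟ^1: (6−0)−6=0 ⇒ 0
Ȟ^2: (0−0)−0=0 ⇒ 0

Ȟ^0 = 0,  Ȟ^1 = 0,  Ȟ^2 = 0


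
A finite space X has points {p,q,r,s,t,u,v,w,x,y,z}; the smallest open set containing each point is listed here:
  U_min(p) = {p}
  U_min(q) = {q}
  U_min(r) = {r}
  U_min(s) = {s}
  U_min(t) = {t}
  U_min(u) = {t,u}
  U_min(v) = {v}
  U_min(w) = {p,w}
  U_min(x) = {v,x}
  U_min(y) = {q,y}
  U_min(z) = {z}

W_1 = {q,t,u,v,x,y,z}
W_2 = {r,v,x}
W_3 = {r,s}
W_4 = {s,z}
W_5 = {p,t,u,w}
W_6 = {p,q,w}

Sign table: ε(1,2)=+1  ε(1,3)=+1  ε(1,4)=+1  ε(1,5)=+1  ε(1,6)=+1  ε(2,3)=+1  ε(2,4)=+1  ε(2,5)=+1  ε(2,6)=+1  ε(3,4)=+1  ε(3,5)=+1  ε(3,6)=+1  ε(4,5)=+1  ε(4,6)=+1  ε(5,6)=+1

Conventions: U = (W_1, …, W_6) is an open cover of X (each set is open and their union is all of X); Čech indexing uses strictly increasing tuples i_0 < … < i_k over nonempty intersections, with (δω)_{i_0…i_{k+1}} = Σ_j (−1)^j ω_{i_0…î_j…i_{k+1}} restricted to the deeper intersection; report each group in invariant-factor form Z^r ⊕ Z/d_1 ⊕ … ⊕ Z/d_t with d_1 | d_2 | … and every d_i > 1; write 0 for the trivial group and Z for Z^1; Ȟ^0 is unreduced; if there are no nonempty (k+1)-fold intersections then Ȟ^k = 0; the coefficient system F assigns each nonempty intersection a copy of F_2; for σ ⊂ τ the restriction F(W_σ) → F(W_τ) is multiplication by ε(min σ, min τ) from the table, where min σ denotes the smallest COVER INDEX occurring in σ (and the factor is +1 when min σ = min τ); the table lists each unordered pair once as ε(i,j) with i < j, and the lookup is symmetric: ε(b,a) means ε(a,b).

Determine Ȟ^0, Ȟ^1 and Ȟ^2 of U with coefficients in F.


Ȟ^0 = Z/2; Ȟ^1 = Z/2 ⊕ Z/2; Ȟ^2 = 0

nonempty intersections:
  W12={v,x} W14={z} W15={t,u} W16={q} W23={r} W34={s} W56={p,w}
C dims 6,7; δ0: rk_F2 5
Ȟ^0: (6−5)−0=1 ⇒ Z/2
Ȟ^1: (7−0)−5=2 ⇒ Z/2 ⊕ Z/2
Ȟ^2: (0−0)−0=0 ⇒ 0


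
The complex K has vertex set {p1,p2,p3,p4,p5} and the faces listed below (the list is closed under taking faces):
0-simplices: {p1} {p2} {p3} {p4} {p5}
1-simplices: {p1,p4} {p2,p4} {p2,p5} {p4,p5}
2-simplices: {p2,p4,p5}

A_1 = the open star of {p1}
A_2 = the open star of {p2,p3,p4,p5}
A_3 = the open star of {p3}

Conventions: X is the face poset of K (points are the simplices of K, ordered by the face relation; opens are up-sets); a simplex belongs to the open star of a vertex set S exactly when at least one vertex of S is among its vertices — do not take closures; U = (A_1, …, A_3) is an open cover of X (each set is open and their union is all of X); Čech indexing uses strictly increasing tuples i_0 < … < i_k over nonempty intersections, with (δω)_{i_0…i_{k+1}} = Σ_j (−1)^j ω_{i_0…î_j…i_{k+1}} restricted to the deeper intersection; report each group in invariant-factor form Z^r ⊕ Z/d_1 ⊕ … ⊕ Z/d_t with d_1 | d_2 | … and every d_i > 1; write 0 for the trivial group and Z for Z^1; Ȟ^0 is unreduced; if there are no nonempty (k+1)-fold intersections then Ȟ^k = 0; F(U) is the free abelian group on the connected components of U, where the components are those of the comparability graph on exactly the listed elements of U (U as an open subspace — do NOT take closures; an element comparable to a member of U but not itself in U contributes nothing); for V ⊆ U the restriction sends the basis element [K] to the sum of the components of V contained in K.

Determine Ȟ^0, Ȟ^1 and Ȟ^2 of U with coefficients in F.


Ȟ^0 = Z^2,  Ȟ^1 = 0,  Ȟ^2 = 0

nonempty overlaps:
  A1={{p1},{p1,p4}} A2={{p2},{p3},{p4},{p5},{p1,p4},{p2,p4},{p2,p5},{p4,p5},{p2,p4,p5}} A3={{p3}}
  A12={{p1,p4}} A23={{p3}}
components per intersection:
  A1: {{p1},{p1,p4}}
  A2: {{p2},{p4},{p5},{p1,p4},{p2,p4},{p2,p5},{p4,p5},{p2,p4,p5}} {{p3}}
  A3: {{p3}}
  A12: {{p1,p4}}
  A23: {{p3}}
C dims 4,2; δ0: rk 2, SNF 1^2
degree 0: 4−2−0 = 2 → Ȟ^0 ≅ Z^2
degree 1: 2−0−2 = 0 → Ȟ^1 ≅ 0
degree 2: 0−0−0 = 0 → Ȟ^2 ≅ 0


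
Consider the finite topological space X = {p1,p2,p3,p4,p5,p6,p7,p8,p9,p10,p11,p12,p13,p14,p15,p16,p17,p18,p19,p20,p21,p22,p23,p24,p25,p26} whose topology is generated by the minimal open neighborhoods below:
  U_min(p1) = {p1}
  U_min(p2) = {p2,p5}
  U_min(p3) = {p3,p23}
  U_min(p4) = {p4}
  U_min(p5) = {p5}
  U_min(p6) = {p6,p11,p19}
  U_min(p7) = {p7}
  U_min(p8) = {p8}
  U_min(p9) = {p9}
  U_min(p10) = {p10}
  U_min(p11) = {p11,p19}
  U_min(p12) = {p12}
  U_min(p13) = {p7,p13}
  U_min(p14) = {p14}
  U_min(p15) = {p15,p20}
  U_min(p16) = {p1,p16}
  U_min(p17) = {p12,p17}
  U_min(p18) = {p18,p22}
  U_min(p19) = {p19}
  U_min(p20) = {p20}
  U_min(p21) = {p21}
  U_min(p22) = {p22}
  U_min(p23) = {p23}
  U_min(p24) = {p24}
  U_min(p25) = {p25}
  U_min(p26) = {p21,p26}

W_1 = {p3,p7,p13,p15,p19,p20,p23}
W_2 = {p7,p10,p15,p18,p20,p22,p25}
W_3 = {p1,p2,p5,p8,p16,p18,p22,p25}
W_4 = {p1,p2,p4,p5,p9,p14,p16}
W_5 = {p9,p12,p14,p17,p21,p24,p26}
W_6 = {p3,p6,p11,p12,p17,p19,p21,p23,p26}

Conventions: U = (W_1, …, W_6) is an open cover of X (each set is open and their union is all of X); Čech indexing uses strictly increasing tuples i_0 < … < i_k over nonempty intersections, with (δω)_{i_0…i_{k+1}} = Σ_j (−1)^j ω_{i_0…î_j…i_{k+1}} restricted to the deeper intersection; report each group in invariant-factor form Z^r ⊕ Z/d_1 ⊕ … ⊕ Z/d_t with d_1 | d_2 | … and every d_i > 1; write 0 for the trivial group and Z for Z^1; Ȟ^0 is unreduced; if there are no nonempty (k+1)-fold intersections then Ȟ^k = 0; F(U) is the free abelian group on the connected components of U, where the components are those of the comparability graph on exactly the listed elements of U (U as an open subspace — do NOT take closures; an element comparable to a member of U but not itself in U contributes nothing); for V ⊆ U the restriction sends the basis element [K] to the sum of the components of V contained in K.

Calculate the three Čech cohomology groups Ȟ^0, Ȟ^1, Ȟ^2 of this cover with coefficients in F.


cover nerve:
  W12={p7,p15,p20} W16={p3,p19,p23} W23={p18,p22,p25} W34={p1,p2,p5,p16} W45={p9,p14} W56={p12,p17,p21,p26}
components per intersection:
  W1: {p3,p23} {p7,p13} {p15,p20} {p19}
  W2: {p7} {p10} {p15,p20} {p18,p22} {p25}
  W3: {p1,p16} {p2,p5} {p8} {p18,p22} {p25}
  W4: {p1,p16} {p2,p5} {p4} {p9} {p14}
  W5: {p9} {p12,p17} {p14} {p21,p26} {p24}
  W6: {p3,p23} {p6,p11,p19} {p12,p17} {p21,p26}
  W12: {p7} {p15,p20}
  W16: {p3,p23} {p19}
  W23: {p18,p22} {p25}
  W34: {p1,p16} {p2,p5}
  W45: {p9} {p14}
  W56: {p12,p17} {p21,p26}
C dims 28,12; δ0: rk 12, SNF 1^12
Ȟ^0: (28−12)−0=16 ⇒ Z^16
Ȟ^1: (12−0)−12=0 ⇒ 0
Ȟ^2: (0−0)−0=0 ⇒ 0

Ȟ^0 ≅ Z^16, Ȟ^1 ≅ 0, Ȟ^2 ≅ 0


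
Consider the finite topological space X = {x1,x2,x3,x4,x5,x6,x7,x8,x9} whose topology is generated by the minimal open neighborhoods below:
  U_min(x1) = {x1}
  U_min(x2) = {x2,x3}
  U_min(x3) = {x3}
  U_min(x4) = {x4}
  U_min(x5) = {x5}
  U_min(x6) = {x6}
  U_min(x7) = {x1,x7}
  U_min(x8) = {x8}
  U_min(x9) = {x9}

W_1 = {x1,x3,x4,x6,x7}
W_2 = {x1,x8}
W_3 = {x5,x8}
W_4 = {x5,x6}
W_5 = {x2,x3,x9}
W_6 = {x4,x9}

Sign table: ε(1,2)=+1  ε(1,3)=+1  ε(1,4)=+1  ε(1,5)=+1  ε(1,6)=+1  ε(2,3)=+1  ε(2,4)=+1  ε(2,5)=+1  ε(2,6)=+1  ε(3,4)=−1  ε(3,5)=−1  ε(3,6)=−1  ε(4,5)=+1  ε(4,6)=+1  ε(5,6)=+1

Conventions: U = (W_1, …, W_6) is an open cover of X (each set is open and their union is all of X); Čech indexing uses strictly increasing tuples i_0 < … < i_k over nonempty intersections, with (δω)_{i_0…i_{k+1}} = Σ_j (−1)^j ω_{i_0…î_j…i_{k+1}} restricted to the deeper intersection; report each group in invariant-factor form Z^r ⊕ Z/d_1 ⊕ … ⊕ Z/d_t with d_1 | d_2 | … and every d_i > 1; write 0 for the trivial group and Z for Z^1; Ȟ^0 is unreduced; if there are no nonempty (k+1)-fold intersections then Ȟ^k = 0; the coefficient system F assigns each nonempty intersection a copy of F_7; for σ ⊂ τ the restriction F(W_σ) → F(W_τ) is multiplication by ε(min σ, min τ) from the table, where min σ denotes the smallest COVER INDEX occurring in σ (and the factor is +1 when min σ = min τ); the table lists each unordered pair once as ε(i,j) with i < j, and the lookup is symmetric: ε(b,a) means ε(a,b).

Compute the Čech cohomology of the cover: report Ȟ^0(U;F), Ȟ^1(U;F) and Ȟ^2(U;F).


Ȟ^0(U;F) ≅ 0; Ȟ^1(U;F) ≅ Z/7; Ȟ^2(U;F) ≅ 0

nonempty overlaps:
  W12={x1} W14={x6} W15={x3} W16={x4} W23={x8} W34={x5} W56={x9}
C dims 6,7; δ0: rk_F7 6
degree 0: 6−6−0 = 0 → Ȟ^0 ≅ 0
degree 1: 7−0−6 = 1 → Ȟ^1 ≅ Z/7
degree 2: 0−0−0 = 0 → Ȟ^2 ≅ 0


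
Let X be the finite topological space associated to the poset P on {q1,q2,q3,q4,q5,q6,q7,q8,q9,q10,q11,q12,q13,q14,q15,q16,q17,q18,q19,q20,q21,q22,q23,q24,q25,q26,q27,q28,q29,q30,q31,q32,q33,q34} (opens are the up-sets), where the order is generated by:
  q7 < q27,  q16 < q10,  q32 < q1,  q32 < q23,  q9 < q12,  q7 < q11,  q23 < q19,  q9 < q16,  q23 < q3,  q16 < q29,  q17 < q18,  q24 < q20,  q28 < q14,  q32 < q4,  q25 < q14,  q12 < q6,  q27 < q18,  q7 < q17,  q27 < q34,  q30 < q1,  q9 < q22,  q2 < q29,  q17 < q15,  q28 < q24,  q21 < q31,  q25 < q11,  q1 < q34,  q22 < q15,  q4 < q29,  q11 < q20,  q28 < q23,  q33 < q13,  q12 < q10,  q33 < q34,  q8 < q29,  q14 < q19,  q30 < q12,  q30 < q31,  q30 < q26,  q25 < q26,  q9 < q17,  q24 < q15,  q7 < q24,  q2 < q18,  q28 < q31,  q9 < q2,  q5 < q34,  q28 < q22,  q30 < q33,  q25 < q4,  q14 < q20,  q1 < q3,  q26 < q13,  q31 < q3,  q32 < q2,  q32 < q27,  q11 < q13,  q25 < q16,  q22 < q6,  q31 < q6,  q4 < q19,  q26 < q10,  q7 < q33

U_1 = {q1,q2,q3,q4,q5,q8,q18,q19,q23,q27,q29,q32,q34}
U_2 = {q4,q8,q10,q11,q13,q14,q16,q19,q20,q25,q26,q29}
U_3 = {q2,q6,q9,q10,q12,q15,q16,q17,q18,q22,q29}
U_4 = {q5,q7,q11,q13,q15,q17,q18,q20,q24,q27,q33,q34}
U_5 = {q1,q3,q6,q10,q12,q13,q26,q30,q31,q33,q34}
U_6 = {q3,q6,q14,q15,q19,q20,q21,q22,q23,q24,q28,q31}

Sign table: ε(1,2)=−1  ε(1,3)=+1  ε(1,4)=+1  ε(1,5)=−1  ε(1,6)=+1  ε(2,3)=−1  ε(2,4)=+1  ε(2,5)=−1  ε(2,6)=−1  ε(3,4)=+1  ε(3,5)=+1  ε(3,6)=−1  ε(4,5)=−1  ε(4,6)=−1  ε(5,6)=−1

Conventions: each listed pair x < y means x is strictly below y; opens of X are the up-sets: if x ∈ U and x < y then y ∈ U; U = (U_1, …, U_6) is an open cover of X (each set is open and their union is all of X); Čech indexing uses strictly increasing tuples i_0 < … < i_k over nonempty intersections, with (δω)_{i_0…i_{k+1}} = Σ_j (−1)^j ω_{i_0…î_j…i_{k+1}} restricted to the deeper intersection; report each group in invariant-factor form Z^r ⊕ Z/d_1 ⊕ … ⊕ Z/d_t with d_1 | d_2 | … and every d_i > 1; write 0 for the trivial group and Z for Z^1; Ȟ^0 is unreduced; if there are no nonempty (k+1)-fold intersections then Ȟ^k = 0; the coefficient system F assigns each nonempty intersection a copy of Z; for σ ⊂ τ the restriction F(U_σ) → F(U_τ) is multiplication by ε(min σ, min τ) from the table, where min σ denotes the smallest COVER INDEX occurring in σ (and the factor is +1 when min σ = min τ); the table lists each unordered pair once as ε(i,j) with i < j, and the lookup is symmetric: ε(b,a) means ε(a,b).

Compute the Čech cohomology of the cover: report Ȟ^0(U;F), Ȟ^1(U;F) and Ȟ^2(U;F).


nonempty overlaps:
  U12={q4,q8,q19,q29} U13={q2,q18,q29} U14={q5,q18,q27,q34} U15={q1,q3,q34} U16={q3,q19,q23} U23={q10,q16,q29} U24={q11,q13,q20} U25={q10,q13,q26} U26={q14,q19,q20} U34={q15,q17,q18} U35={q6,q10,q12} U36={q6,q15,q22} U45={q13,q33,q34} U46={q15,q20,q24} U56={q3,q6,q31}
  U123={q29} U126={q19} U134={q18} U145={q34} U156={q3} U235={q10} U245={q13} U246={q20} U346={q15} U356={q6}
C dims 6,15,10; δ0: rk 6, SNF 1^5·2; δ1: rk 9, SNF 1^9
degree 0: 6−6−0 = 0 → Ȟ^0 ≅ 0
degree 1: 15−9−6 = 0 plus torsion [2] → Ȟ^1 ≅ Z/2
degree 2: 10−0−9 = 1 → Ȟ^2 ≅ Z

Ȟ^0 ≅ 0,  Ȟ^1 ≅ Z/2,  Ȟ^2 ≅ Z


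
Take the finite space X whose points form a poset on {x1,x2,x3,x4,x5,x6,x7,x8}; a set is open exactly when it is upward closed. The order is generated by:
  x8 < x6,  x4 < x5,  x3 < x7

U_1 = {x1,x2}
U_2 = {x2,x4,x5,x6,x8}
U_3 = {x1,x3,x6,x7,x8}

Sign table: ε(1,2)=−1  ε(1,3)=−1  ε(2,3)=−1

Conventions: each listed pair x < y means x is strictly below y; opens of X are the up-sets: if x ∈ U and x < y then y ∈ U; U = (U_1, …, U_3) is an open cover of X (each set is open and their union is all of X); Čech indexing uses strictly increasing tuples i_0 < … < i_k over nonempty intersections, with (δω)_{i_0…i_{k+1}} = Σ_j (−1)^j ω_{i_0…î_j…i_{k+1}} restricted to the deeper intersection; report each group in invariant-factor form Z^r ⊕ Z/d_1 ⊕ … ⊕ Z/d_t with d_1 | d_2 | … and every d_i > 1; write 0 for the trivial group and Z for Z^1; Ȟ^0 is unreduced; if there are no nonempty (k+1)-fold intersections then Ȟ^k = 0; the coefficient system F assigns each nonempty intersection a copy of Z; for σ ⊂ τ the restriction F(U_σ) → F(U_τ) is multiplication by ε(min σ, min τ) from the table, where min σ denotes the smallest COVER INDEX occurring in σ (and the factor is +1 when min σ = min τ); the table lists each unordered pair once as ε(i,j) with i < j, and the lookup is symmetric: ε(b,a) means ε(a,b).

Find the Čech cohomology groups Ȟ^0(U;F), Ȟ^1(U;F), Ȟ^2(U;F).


Ȟ^0(U;F) ≅ 0,  Ȟ^1(U;F) ≅ Z/2,  Ȟ^2(U;F) ≅ 0

nerve of the cover:
  U12={x2} U13={x1} U23={x6,x8}
C dims 3,3; δ0: rk 3, SNF 1^2·2
Ȟ^0 = (3 − 3) − 0 = 0, so Ȟ^0 ≅ 0
Ȟ^1 = (3 − 0) − 3 = 0 plus torsion [2], so Ȟ^1 ≅ Z/2
Ȟ^2 = (0 − 0) − 0 = 0, so Ȟ^2 ≅ 0


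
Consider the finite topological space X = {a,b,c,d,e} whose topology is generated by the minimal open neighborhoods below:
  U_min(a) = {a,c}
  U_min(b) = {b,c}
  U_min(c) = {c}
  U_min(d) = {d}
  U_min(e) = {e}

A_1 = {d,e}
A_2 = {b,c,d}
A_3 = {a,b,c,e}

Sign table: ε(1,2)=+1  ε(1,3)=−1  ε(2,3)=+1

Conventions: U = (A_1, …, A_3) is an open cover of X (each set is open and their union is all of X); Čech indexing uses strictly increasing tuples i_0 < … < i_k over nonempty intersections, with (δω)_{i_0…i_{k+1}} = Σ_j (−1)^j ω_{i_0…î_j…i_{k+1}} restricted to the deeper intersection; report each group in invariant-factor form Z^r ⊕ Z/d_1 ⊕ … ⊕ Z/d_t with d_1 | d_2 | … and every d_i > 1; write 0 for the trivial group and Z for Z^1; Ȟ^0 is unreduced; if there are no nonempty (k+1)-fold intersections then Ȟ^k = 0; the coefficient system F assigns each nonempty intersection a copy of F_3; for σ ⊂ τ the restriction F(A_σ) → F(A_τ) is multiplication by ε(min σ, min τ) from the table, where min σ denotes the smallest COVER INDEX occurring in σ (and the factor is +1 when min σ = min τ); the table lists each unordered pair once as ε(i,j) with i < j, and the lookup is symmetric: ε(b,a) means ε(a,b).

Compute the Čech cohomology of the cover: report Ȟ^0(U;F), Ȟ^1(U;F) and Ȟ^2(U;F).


Ȟ^0(U;F) ≅ 0, Ȟ^1(U;F) ≅ 0, Ȟ^2(U;F) ≅ 0

nerve simplices:
  A12={d} A13={e} A23={b,c}
C dims 3,3; δ0: rk_F3 3
degree 0: 3−3−0 = 0 → Ȟ^0 ≅ 0
degree 1: 3−0−3 = 0 → Ȟ^1 ≅ 0
degree 2: 0−0−0 = 0 → Ȟ^2 ≅ 0


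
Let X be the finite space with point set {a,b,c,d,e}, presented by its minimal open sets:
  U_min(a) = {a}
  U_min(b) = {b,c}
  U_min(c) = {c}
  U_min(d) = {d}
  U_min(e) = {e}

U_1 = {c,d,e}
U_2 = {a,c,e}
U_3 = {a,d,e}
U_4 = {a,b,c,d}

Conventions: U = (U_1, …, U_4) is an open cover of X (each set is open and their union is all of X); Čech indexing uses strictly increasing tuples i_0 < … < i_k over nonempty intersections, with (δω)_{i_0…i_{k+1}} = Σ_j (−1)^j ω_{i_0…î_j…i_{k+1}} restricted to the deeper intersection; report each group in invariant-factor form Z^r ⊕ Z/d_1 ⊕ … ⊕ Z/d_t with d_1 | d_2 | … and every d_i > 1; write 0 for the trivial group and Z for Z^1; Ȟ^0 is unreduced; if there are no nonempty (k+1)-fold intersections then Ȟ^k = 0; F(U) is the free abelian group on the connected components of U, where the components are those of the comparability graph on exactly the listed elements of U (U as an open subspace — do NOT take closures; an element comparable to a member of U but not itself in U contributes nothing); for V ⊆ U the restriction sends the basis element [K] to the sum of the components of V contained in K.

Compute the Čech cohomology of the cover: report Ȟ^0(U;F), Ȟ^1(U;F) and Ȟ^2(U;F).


nonempty intersections:
  U12={c,e} U13={d,e} U14={c,d} U23={a,e} U24={a,c} U34={a,d}
  U123={e} U124={c} U134={d} U234={a}
components per intersection:
  U1: {c} {d} {e}
  U2: {a} {c} {e}
  U3: {a} {d} {e}
  U4: {a} {b,c} {d}
  U12: {c} {e}
  U13: {d} {e}
  U14: {c} {d}
  U23: {a} {e}
  U24: {a} {c}
  U34: {a} {d}
  U123: {e}
  U124: {c}
  U134: {d}
  U234: {a}
C dims 12,12,4; δ0: rk 8, SNF 1^8; δ1: rk 4, SNF 1^4
Ȟ^0: (12−8)−0=4 ⇒ Z^4
Ȟ^1: (12−4)−8=0 ⇒ 0
Ȟ^2: (4−0)−4=0 ⇒ 0

Ȟ^0 = Z^4; Ȟ^1 = 0; Ȟ^2 = 0


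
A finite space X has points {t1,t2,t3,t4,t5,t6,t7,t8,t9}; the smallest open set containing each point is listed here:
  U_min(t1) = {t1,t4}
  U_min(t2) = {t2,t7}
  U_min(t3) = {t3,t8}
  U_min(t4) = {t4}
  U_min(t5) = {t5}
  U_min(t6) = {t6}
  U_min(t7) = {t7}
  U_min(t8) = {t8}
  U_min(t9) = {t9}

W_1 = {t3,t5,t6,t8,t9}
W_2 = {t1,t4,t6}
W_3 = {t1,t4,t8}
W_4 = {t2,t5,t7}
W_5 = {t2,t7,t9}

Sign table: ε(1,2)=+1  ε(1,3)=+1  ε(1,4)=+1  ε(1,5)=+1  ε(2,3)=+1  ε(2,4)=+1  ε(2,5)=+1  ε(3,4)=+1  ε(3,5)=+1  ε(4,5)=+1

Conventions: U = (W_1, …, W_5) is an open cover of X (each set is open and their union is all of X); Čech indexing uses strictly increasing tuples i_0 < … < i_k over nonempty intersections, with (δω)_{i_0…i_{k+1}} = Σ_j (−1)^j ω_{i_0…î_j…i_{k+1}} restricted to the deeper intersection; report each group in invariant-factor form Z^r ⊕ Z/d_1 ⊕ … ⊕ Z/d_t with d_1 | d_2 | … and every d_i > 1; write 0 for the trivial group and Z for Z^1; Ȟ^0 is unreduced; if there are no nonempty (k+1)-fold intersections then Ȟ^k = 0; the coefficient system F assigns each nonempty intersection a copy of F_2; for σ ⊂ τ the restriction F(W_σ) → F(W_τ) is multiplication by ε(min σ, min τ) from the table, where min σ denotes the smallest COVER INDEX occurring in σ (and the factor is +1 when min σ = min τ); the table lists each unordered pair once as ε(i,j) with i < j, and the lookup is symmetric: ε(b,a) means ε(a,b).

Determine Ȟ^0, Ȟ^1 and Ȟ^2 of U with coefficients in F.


nonempty intersections:
  W12={t6} W13={t8} W14={t5} W15={t9} W23={t1,t4} W45={t2,t7}
C dims 5,6; δ0: rk_F2 4
Ȟ^0: (5−4)−0=1 ⇒ Z/2
Ȟ^1: (6−0)−4=2 ⇒ Z/2 ⊕ Z/2
Ȟ^2: (0−0)−0=0 ⇒ 0

Ȟ^0 = Z/2, Ȟ^1 = Z/2 ⊕ Z/2 and Ȟ^2 = 0


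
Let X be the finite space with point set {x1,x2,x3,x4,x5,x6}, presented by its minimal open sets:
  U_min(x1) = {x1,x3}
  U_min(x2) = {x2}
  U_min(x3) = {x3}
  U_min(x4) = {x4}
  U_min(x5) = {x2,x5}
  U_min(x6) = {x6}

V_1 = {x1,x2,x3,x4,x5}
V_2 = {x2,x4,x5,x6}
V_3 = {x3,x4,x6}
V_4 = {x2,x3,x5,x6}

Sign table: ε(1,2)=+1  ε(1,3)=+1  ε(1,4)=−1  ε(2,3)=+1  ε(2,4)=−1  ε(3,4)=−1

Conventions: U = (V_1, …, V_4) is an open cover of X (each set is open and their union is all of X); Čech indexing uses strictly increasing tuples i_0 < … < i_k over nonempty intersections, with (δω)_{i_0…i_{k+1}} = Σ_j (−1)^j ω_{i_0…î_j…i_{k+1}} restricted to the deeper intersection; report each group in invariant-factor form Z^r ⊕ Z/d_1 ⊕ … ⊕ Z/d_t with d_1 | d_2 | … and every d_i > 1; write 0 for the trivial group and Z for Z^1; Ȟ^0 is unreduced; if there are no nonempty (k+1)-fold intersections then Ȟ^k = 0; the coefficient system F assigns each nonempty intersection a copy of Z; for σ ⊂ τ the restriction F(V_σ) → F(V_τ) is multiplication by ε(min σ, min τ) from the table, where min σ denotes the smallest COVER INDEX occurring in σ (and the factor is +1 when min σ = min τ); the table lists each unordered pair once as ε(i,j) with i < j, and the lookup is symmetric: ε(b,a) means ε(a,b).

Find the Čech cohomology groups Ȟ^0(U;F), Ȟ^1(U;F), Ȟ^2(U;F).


Ȟ^0 ≅ Z, Ȟ^1 ≅ 0 and Ȟ^2 ≅ Z

nerve of the cover:
  V12={x2,x4,x5} V13={x3,x4} V14={x2,x3,x5} V23={x4,x6} V24={x2,x5,x6} V34={x3,x6}
  V123={x4} V124={x2,x5} V134={x3} V234={x6}
C dims 4,6,4; δ0: rk 3, SNF 1^3; δ1: rk 3, SNF 1^3
Ȟ^0 = (4 − 3) − 0 = 1, so Ȟ^0 ≅ Z
Ȟ^1 = (6 − 3) − 3 = 0, so Ȟ^1 ≅ 0
Ȟ^2 = (4 − 0) − 3 = 1, so Ȟ^2 ≅ Z


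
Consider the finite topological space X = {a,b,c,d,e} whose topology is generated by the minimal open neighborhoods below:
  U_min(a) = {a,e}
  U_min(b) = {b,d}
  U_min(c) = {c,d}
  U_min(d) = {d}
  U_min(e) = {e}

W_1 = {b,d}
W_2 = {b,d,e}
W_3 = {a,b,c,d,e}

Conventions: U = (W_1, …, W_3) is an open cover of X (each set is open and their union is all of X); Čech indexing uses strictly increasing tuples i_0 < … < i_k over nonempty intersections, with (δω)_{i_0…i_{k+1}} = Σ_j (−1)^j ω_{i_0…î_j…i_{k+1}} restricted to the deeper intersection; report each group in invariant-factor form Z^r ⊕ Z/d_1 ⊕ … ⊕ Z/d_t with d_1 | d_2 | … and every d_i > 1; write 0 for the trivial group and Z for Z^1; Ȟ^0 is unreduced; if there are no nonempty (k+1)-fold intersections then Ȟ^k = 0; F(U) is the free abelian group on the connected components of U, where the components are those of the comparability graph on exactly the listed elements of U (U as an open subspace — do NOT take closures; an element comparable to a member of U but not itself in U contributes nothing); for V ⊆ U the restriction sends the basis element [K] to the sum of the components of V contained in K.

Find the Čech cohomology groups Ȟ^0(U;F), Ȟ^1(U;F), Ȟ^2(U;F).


Ȟ^0 = Z^2, Ȟ^1 = 0, Ȟ^2 = 0

nerve simplices:
  W12={b,d} W13={b,d} W23={b,d,e}
  W123={b,d}
components per intersection:
  W1: {b,d}
  W2: {b,d} {e}
  W3: {a,e} {b,c,d}
  W12: {b,d}
  W13: {b,d}
  W23: {b,d} {e}
  W123: {b,d}
C dims 5,4,1; δ0: rk 3, SNF 1^3; δ1: rk 1, SNF 1^1
degree 0: 5−3−0 = 2 → Ȟ^0 ≅ Z^2
degree 1: 4−1−3 = 0 → Ȟ^1 ≅ 0
degree 2: 1−0−1 = 0 → Ȟ^2 ≅ 0


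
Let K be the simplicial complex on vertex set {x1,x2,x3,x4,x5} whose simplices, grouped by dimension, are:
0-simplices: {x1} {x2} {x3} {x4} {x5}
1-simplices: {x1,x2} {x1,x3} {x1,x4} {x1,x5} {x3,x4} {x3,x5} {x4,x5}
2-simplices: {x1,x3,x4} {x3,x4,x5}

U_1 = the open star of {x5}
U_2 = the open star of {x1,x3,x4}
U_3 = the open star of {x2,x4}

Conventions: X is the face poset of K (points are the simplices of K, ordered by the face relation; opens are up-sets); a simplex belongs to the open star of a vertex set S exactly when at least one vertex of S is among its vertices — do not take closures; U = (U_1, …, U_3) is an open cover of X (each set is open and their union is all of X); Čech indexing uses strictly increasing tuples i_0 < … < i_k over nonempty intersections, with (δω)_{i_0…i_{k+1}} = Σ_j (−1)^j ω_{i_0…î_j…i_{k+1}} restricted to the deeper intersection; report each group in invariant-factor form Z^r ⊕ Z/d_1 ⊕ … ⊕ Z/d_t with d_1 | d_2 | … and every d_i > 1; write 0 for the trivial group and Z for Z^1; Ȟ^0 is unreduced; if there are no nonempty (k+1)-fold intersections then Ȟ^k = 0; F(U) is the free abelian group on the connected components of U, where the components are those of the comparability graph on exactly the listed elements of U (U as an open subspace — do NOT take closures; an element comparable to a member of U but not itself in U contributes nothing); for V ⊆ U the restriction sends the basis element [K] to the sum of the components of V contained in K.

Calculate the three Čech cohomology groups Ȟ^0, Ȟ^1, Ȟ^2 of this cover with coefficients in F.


nerve simplices:
  U1={{x5},{x1,x5},{x3,x5},{x4,x5},{x3,x4,x5}} U2={{x1},{x3},{x4},{x1,x2},{x1,x3},{x1,x4},{x1,x5},{x3,x4},{x3,x5},{x4,x5},{x1,x3,x4},{x3,x4,x5}} U3={{x2},{x4},{x1,x2},{x1,x4},{x3,x4},{x4,x5},{x1,x3,x4},{x3,x4,x5}}
  U12={{x1,x5},{x3,x5},{x4,x5},{x3,x4,x5}} U13={{x4,x5},{x3,x4,x5}} U23={{x4},{x1,x2},{x1,x4},{x3,x4},{x4,x5},{x1,x3,x4},{x3,x4,x5}}
  U123={{x4,x5},{x3,x4,x5}}
components per intersection:
  U1: {{x5},{x1,x5},{x3,x5},{x4,x5},{x3,x4,x5}}
  U2: {{x1},{x3},{x4},{x1,x2},{x1,x3},{x1,x4},{x1,x5},{x3,x4},{x3,x5},{x4,x5},{x1,x3,x4},{x3,x4,x5}}
  U3: {{x2},{x1,x2}} {{x4},{x1,x4},{x3,x4},{x4,x5},{x1,x3,x4},{x3,x4,x5}}
  U12: {{x1,x5}} {{x3,x5},{x4,x5},{x3,x4,x5}}
  U13: {{x4,x5},{x3,x4,x5}}
  U23: {{x4},{x1,x4},{x3,x4},{x4,x5},{x1,x3,x4},{x3,x4,x5}} {{x1,x2}}
  U123: {{x4,x5},{x3,x4,x5}}
C dims 4,5,1; δ0: rk 3, SNF 1^3; δ1: rk 1, SNF 1^1
degree 0: 4−3−0 = 1 → Ȟ^0 ≅ Z
degree 1: 5−1−3 = 1 → Ȟ^1 ≅ Z
degree 2: 1−0−1 = 0 → Ȟ^2 ≅ 0

Ȟ^0 ≅ Z, Ȟ^1 ≅ Z, Ȟ^2 ≅ 0


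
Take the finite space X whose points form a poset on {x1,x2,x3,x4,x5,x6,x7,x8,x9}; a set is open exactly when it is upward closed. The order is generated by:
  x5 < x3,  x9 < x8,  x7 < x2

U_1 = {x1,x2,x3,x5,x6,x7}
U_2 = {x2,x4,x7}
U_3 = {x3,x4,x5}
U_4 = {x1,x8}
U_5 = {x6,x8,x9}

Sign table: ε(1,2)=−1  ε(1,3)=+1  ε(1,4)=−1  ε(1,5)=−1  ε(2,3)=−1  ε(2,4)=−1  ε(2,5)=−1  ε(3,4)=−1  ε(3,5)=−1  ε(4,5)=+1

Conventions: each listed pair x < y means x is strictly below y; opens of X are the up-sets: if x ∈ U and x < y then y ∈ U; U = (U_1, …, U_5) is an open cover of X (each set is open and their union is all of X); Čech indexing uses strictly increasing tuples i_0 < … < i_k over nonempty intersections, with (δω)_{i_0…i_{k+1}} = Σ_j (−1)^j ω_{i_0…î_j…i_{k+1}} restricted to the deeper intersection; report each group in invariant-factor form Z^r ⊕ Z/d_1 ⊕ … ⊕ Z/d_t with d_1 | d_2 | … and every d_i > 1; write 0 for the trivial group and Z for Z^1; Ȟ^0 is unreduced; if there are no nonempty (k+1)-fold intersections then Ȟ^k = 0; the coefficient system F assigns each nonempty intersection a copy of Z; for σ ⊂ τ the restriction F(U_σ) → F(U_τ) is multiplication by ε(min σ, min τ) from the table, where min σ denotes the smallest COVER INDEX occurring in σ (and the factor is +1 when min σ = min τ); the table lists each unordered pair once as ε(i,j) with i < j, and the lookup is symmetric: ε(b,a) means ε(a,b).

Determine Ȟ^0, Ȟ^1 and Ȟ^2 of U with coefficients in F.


Ȟ^0(U;F) ≅ Z; Ȟ^1(U;F) ≅ Z^2; Ȟ^2(U;F) ≅ 0

intersection data:
  U12={x2,x7} U13={x3,x5} U14={x1} U15={x6} U23={x4} U45={x8}
C dims 5,6; δ0: rk 4, SNF 1^4
Ȟ^0 = (5 − 4) − 0 = 1, so Ȟ^0 ≅ Z
Ȟ^1 = (6 − 0) − 4 = 2, so Ȟ^1 ≅ Z^2
Ȟ^2 = (0 − 0) − 0 = 0, so Ȟ^2 ≅ 0


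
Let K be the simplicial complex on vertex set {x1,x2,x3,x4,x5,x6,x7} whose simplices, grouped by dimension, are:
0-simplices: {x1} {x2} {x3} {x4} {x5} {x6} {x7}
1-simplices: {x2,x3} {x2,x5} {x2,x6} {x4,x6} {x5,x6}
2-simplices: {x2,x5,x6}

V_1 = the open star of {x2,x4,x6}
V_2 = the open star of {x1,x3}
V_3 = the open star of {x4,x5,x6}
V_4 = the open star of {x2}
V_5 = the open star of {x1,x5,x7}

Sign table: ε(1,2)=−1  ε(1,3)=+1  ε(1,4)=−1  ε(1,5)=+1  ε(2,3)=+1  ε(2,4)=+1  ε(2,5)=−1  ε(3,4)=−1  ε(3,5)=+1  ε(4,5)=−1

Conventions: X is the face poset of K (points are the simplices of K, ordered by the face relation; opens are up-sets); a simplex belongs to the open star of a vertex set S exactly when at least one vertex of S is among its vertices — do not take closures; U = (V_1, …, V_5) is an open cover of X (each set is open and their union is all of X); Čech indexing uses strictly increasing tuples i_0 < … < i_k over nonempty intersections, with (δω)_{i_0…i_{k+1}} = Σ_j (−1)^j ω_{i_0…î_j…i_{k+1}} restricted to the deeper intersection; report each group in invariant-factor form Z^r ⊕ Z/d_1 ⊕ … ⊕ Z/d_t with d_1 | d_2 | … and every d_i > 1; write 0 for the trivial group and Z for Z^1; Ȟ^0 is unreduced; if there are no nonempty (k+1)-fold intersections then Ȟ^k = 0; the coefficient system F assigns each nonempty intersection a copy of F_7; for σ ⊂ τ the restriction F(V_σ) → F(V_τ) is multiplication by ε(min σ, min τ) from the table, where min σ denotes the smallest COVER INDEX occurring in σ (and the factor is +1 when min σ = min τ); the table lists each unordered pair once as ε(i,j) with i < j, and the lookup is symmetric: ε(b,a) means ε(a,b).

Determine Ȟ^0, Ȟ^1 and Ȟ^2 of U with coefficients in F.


intersection data:
  V1={{x2},{x4},{x6},{x2,x3},{x2,x5},{x2,x6},{x4,x6},{x5,x6},{x2,x5,x6}} V2={{x1},{x3},{x2,x3}} V3={{x4},{x5},{x6},{x2,x5},{x2,x6},{x4,x6},{x5,x6},{x2,x5,x6}} V4={{x2},{x2,x3},{x2,x5},{x2,x6},{x2,x5,x6}} V5={{x1},{x5},{x7},{x2,x5},{x5,x6},{x2,x5,x6}}
  V12={{x2,x3}} V13={{x4},{x6},{x2,x5},{x2,x6},{x4,x6},{x5,x6},{x2,x5,x6}} V14={{x2},{x2,x3},{x2,x5},{x2,x6},{x2,x5,x6}} V15={{x2,x5},{x5,x6},{x2,x5,x6}} V24={{x2,x3}} V25={{x1}} V34={{x2,x5},{x2,x6},{x2,x5,x6}} V35={{x5},{x2,x5},{x5,x6},{x2,x5,x6}} V45={{x2,x5},{x2,x5,x6}}
  V124={{x2,x3}} V134={{x2,x5},{x2,x6},{x2,x5,x6}} V135={{x2,x5},{x5,x6},{x2,x5,x6}} V145={{x2,x5},{x2,x5,x6}} V345={{x2,x5},{x2,x5,x6}}
  V1345={{x2,x5},{x2,x5,x6}}
C dims 5,9,5,1; δ0: rk_F7 4; δ1: rk_F7 4; δ2: rk_F7 1
Ȟ^0 = (5 − 4) − 0 = 1, so Ȟ^0 ≅ Z/7
Ȟ^1 = (9 − 4) − 4 = 1, so Ȟ^1 ≅ Z/7
Ȟ^2 = (5 − 1) − 4 = 0, so Ȟ^2 ≅ 0

Ȟ^0(U;F) ≅ Z/7,  Ȟ^1(U;F) ≅ Z/7,  Ȟ^2(U;F) ≅ 0


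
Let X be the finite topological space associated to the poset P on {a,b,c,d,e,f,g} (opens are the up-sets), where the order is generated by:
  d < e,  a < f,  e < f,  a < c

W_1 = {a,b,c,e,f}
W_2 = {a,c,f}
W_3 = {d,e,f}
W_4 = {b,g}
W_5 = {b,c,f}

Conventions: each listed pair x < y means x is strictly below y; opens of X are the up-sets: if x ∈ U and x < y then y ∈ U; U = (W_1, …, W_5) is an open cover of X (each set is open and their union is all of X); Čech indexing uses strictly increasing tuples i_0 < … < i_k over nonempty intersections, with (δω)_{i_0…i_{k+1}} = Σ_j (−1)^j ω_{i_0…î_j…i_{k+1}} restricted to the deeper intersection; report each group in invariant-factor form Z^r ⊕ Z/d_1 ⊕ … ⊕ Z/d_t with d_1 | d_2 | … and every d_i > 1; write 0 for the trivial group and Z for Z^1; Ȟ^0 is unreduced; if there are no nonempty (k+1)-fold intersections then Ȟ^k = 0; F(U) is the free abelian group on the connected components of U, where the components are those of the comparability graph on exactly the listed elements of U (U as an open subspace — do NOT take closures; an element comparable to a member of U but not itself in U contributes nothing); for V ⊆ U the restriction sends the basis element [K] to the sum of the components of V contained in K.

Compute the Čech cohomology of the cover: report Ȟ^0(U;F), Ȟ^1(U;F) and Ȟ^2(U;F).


Ȟ^0 ≅ Z^3, Ȟ^1 ≅ 0, Ȟ^2 ≅ 0

intersection data:
  W12={a,c,f} W13={e,f} W14={b} W15={b,c,f} W23={f} W25={c,f} W35={f} W45={b}
  W123={f} W125={c,f} W135={f} W145={b} W235={f}
  W1235={f}
components per intersection:
  W1: {a,c,e,f} {b}
  W2: {a,c,f}
  W3: {d,e,f}
  W4: {b} {g}
  W5: {b} {c} {f}
  W12: {a,c,f}
  W13: {e,f}
  W14: {b}
  W15: {b} {c} {f}
  W23: {f}
  W25: {c} {f}
  W35: {f}
  W45: {b}
  W123: {f}
  W125: {c} {f}
  W135: {f}
  W145: {b}
  W235: {f}
  W1235: {f}
C dims 9,11,6,1; δ0: rk 6, SNF 1^6; δ1: rk 5, SNF 1^5; δ2: rk 1, SNF 1^1
Ȟ^0 = (9 − 6) − 0 = 3, so Ȟ^0 ≅ Z^3
Ȟ^1 = (11 − 5) − 6 = 0, so Ȟ^1 ≅ 0
Ȟ^2 = (6 − 1) − 5 = 0, so Ȟ^2 ≅ 0
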